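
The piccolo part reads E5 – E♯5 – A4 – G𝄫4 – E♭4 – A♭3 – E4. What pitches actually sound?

The piccolo sounds a perfect octave above written, so transpose each written note up a perfect octave.
E5 to E6
E#5 to E#6
A4 to A5
Gbb4 to Gbb5
Eb4 to Eb5
Ab3 to Ab4
E4 to E5

E6 E#6 A5 Gbb5 Eb5 Ab4 E5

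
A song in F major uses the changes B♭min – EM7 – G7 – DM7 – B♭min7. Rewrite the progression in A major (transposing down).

Dmin G#M7 B7 F#M7 Dmin7

F major down to A major is a minor sixth; each chord root moves by that interval while the quality stays the same.
B♭min: root B♭ down a minor sixth → D, giving Dmin.
EM7: root E down a minor sixth → G#, giving G#M7.
G7: root G down a minor sixth → B, giving B7.
DM7: root D down a minor sixth → F#, giving F#M7.
B♭min7: root B♭ down a minor sixth → D, giving Dmin7.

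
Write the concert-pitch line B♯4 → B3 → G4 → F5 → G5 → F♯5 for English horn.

Written C4 sounds as F3 on the English horn, so concert pitches are written a perfect fifth up.
B#4 to F##5
B3 to F#4
G4 to D5
F5 to C6
G5 to D6
F#5 to C#6

F##5 F#4 D5 C6 D6 C#6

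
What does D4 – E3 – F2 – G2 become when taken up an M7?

C#5 D#4 E3 F#3

D4: a seventh up reaches C, and 11 semitones makes it C#5.
E3 up a major seventh is D#4.
F2: a seventh up reaches E, and 11 semitones makes it E3.
G2: a seventh up reaches F, and 11 semitones makes it F#3.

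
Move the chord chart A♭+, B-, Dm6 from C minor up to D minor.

Bb+ C#- Em6

C minor up to D minor is a major second; each chord root moves by that interval while the quality stays the same.
A♭+: root A♭ up a major second → Bb, giving Bb+.
B-: root B up a major second → C#, giving C#-.
Dm6: root D up a major second → E, giving Em6.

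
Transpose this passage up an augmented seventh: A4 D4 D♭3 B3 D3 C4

G##5 C##5 C#4 A##4 C##4 B#4

A4 up an augmented seventh is G##5.
D4: a seventh up reaches C, and 12 semitones makes it C##5.
An augmented seventh up from Db3 gives C#4.
B3 up an augmented seventh is A##4.
An augmented seventh up from D3 gives C##4.
C4: a seventh up reaches B, and 12 semitones makes it B#4.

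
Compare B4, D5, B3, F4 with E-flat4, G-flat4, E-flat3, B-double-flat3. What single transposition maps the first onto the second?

Take the first pair: B4 → Eb4. B to E spans 5 letter names, so the interval is some kind of fifth.
Eb4 to B4 is 8 semitones, which makes it an augmented fifth; the second version is lower, so the direction is down.
Checking another pair — F4 → Bbb3 — gives the same interval.

down an augmented fifth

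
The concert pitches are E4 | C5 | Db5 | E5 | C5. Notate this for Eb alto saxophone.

C#5 A5 Bb5 C#6 A5

The Eb alto saxophone sounds a major sixth below written, so the written part must be a major sixth above concert — transpose each note up.
E4 gives C#5
C5 gives A5
Db5 gives Bb5
E5 gives C#6
C5 gives A5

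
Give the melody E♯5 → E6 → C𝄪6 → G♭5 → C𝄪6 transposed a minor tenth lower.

C##4 C#5 A##4 Eb4 A##4

A minor tenth down from E#5 gives C##4.
E6 down a minor tenth is C#5.
A minor tenth down from C##6 gives A##4.
Gb5 down a minor tenth is Eb4.
A minor tenth down from C##6 gives A##4.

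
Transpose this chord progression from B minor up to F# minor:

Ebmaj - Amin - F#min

B minor up to F# minor is a perfect fifth; each chord root moves by that interval while the quality stays the same.
Ebmaj: root Eb up a perfect fifth → Bb, giving Bbmaj.
Amin: root A up a perfect fifth → E, giving Emin.
F#min: root F# up a perfect fifth → C#, giving C#min.

Bbmaj Emin C#min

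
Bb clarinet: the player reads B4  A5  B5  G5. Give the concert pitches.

A4 G5 A5 F5

Written C4 on the Bb clarinet sounds as Bb3, a major second lower; apply that shift to every note.
B4 → A4
A5 → G5
B5 → A5
G5 → F5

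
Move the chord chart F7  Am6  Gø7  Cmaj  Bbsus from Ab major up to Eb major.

C7 Em6 Dø7 Gmaj Fsus

Ab major up to Eb major is a perfect fifth; each chord root moves by that interval while the quality stays the same.
F7: root F up a perfect fifth → C, giving C7.
Am6: root A up a perfect fifth → E, giving Em6.
Gø7: root G up a perfect fifth → D, giving Dø7.
Cmaj: root C up a perfect fifth → G, giving Gmaj.
Bbsus: root Bb up a perfect fifth → F, giving Fsus.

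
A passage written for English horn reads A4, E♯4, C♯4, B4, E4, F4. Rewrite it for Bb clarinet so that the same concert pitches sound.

E4 B#3 G#3 F#4 B3 C4

First find concert pitch: the English horn sounds a perfect fifth below written, so A4 E♯4 C♯4 B4 E4 F4 sounds D4 A#3 F#3 E4 A3 Bb3.
Then write for Bb clarinet: it sounds a major second below written, so the part must be a major second above concert.
D4 → E4
A#3 → B#3
F#3 → G#3
E4 → F#4
A3 → B3
Bb3 → C4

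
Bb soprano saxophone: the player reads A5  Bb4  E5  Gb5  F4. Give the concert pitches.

G5 Ab4 D5 Fb5 Eb4

Written C4 on the Bb soprano saxophone sounds as Bb3, a major second lower; apply that shift to every note.
A5 to G5
Bb4 to Ab4
E5 to D5
Gb5 to Fb5
F4 to Eb4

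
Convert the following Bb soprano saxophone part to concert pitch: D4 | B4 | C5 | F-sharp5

Written C4 on the Bb soprano saxophone sounds as Bb3, a major second lower; apply that shift to every note.
D4 becomes C4
B4 becomes A4
C5 becomes Bb4
F#5 becomes E5

C4 A4 Bb4 E5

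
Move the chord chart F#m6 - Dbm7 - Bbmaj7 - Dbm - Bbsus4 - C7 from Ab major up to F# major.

D##m6 Bm7 G#maj7 Bm G#sus4 A#7

Ab major up to F# major is an augmented sixth; each chord root moves by that interval while the quality stays the same.
F#m6: root F# up an augmented sixth → D##, giving D##m6.
Dbm7: root Db up an augmented sixth → B, giving Bm7.
Bbmaj7: root Bb up an augmented sixth → G#, giving G#maj7.
Dbm: root Db up an augmented sixth → B, giving Bm.
Bbsus4: root Bb up an augmented sixth → G#, giving G#sus4.
C7: root C up an augmented sixth → A#, giving A#7.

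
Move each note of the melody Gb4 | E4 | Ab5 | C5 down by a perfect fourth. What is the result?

Db4 B3 Eb5 G4

Gb4 gives Db4
E4 gives B3
Ab5 gives Eb5
C5 gives G4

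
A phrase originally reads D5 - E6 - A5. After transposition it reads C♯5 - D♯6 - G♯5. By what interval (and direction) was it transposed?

From D5 to C#5 is 2 letter names — a second of some quality.
C#5 to D5 is 1 semitone, which makes it a minor second; the second version is lower, so the direction is down.
Checking another pair — A5 → G#5 — gives the same interval.

down a minor second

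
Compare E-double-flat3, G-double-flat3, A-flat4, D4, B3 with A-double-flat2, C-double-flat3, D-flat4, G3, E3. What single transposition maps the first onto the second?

down a perfect fifth

From Ebb3 to Abb2 is 5 letter names — a fifth of some quality.
Abb2 to Ebb3 is 7 semitones, which makes it a perfect fifth; the second version is lower, so the direction is down.
Checking another pair — B3 → E3 — gives the same interval.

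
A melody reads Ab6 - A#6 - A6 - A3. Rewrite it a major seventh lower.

Bbb5 B5 Bb5 Bb2

Ab6: a seventh down reaches B, and 11 semitones makes it Bbb5.
A#6 down a major seventh is B5.
A major seventh down from A6 gives Bb5.
A major seventh down from A3 gives Bb2.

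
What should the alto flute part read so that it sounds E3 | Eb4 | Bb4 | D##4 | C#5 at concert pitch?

A3 Ab4 Eb5 G##4 F#5

The alto flute sounds a perfect fourth below written, so the written part must be a perfect fourth above concert — transpose each note up.
E3 → A3
Eb4 → Ab4
Bb4 → Eb5
D##4 → G##4
C#5 → F#5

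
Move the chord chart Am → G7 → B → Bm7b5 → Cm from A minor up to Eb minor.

A minor up to Eb minor is a diminished fifth; each chord root moves by that interval while the quality stays the same.
Am: root A up a diminished fifth → Eb, giving Ebm.
G7: root G up a diminished fifth → Db, giving Db7.
B: root B up a diminished fifth → F, giving F.
Bm7b5: root B up a diminished fifth → F, giving Fm7b5.
Cm: root C up a diminished fifth → Gb, giving Gbm.

Ebm Db7 F Fm7b5 Gbm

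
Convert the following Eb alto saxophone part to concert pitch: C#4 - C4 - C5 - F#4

E3 Eb3 Eb4 A3

The Eb alto saxophone sounds a major sixth below written, so transpose each written note down a major sixth.
C#4 -> E3
C4 -> Eb3
C5 -> Eb4
F#4 -> A3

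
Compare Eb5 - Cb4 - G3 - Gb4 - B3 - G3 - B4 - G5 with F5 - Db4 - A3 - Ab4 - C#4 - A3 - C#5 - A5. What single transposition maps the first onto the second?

up a major second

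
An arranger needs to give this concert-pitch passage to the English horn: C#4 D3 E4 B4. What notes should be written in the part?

Written C4 sounds as F3 on the English horn, so concert pitches are written a perfect fifth up.
C#4 → G#4
D3 → A3
E4 → B4
B4 → F#5

G#4 A3 B4 F#5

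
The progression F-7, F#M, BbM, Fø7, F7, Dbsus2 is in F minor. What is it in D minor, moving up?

F minor up to D minor is a major sixth; each chord root moves by that interval while the quality stays the same.
F-7: root F up a major sixth → D, giving D-7.
F#M: root F# up a major sixth → D#, giving D#M.
BbM: root Bb up a major sixth → G, giving GM.
Fø7: root F up a major sixth → D, giving Dø7.
F7: root F up a major sixth → D, giving D7.
Dbsus2: root Db up a major sixth → Bb, giving Bbsus2.

D-7 D#M GM Dø7 D7 Bbsus2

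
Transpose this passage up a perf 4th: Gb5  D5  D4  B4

Cb6 G5 G4 E5

Gb5 -> Cb6
D5 -> G5
D4 -> G4
B4 -> E5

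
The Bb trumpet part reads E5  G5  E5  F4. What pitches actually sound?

The Bb trumpet sounds a major second below written, so transpose each written note down a major second.
E5 becomes D5
G5 becomes F5
E5 becomes D5
F4 becomes Eb4

D5 F5 D5 Eb4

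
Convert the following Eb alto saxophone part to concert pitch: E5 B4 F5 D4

Written C4 on the Eb alto saxophone sounds as Eb3, a major sixth lower; apply that shift to every note.
E5 to G4
B4 to D4
F5 to Ab4
D4 to F3

G4 D4 Ab4 F3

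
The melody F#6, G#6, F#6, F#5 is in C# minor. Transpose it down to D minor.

From C# down to D is a major seventh; apply that to each pitch.
F#6 to G5
G#6 to A5
F#6 to G5
F#5 to G4

G5 A5 G5 G4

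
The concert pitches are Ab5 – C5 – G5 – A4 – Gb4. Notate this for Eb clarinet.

F5 A4 E5 F#4 Eb4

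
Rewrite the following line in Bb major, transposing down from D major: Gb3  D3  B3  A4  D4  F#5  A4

D major to Bb major down is a major third, so every note moves down by that interval.
Gb3 becomes Ebb3
D3 becomes Bb2
B3 becomes G3
A4 becomes F4
D4 becomes Bb3
F#5 becomes D5
A4 becomes F4

Ebb3 Bb2 G3 F4 Bb3 D5 F4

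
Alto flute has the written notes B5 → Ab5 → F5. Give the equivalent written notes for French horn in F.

First find concert pitch: the alto flute sounds a perfect fourth below written, so B5 Ab5 F5 sounds F#5 Eb5 C5.
Then write for French horn in F: it sounds a perfect fifth below written, so the part must be a perfect fifth above concert.
F#5 → C#6
Eb5 → Bb5
C5 → G5

C#6 Bb5 G5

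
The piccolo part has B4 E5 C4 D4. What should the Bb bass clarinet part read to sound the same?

C#7 F#7 D6 E6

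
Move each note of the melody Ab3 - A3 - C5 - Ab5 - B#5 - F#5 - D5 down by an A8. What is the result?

Abb2 Ab2 Cb4 Abb4 B4 F4 Db4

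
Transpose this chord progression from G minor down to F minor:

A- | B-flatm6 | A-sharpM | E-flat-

G minor down to F minor is a major second; each chord root moves by that interval while the quality stays the same.
A-: root A down a major second → G, giving G-.
B-flatm6: root B-flat down a major second → Ab, giving Abm6.
A-sharpM: root A-sharp down a major second → G#, giving G#M.
E-flat-: root E-flat down a major second → Db, giving Db-.

G- Abm6 G#M Db-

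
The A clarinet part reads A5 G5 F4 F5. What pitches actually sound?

F#5 E5 D4 D5

The A clarinet sounds a minor third below written, so transpose each written note down a minor third.
A5 becomes F#5
G5 becomes E5
F4 becomes D4
F5 becomes D5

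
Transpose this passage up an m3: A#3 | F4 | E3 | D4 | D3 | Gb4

C#4 Ab4 G3 F4 F3 Bbb4

A#3 gives C#4
F4 gives Ab4
E3 gives G3
D4 gives F4
D3 gives F3
Gb4 gives Bbb4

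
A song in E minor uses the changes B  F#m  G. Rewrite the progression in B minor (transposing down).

F# C#m D

E minor down to B minor is a perfect fourth; each chord root moves by that interval while the quality stays the same.
B: root B down a perfect fourth → F#, giving F#.
F#m: root F# down a perfect fourth → C#, giving C#m.
G: root G down a perfect fourth → D, giving D.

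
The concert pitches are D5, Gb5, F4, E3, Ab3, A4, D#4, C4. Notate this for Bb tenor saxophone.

E6 Ab6 G5 F#4 Bb4 B5 E#5 D5

Written C4 sounds as Bb2 on the Bb tenor saxophone, so concert pitches are written a major ninth up.
D5 becomes E6
Gb5 becomes Ab6
F4 becomes G5
E3 becomes F#4
Ab3 becomes Bb4
A4 becomes B5
D#4 becomes E#5
C4 becomes D5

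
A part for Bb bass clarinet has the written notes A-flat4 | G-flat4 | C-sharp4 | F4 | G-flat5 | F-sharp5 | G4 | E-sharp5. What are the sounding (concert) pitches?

The Bb bass clarinet sounds a major ninth below written, so transpose each written note down a major ninth.
Ab4 -> Gb3
Gb4 -> Fb3
C#4 -> B2
F4 -> Eb3
Gb5 -> Fb4
F#5 -> E4
G4 -> F3
E#5 -> D#4

Gb3 Fb3 B2 Eb3 Fb4 E4 F3 D#4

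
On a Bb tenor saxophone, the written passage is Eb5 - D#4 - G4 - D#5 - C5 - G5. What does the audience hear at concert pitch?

Db4 C#3 F3 C#4 Bb3 F4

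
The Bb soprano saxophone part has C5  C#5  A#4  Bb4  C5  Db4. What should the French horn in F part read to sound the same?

F5 F#5 D#5 Eb5 F5 Gb4

First find concert pitch: the Bb soprano saxophone sounds a major second below written, so C5 C#5 A#4 Bb4 C5 Db4 sounds Bb4 B4 G#4 Ab4 Bb4 Cb4.
Then write for French horn in F: it sounds a perfect fifth below written, so the part must be a perfect fifth above concert.
Bb4 → F5
B4 → F#5
G#4 → D#5
Ab4 → Eb5
Bb4 → F5
Cb4 → Gb4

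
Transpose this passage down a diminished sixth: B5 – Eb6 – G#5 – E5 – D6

D##5 G#5 B##4 G##4 F##5

B5 → D##5
Eb6 → G#5
G#5 → B##4
E5 → G##4
D6 → F##5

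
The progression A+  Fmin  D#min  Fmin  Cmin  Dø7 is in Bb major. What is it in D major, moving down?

Bb major down to D major is a minor sixth; each chord root moves by that interval while the quality stays the same.
A+: root A down a minor sixth → C#, giving C#+.
Fmin: root F down a minor sixth → A, giving Amin.
D#min: root D# down a minor sixth → F##, giving F##min.
Fmin: root F down a minor sixth → A, giving Amin.
Cmin: root C down a minor sixth → E, giving Emin.
Dø7: root D down a minor sixth → F#, giving F#ø7.

C#+ Amin F##min Amin Emin F#ø7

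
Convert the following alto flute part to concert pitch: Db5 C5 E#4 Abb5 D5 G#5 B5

Written C4 on the alto flute sounds as G3, a perfect fourth lower; apply that shift to every note.
Db5 -> Ab4
C5 -> G4
E#4 -> B#3
Abb5 -> Ebb5
D5 -> A4
G#5 -> D#5
B5 -> F#5

Ab4 G4 B#3 Ebb5 A4 D#5 F#5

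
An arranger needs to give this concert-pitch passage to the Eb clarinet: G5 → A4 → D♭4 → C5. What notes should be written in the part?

The Eb clarinet sounds a minor third above written, so the written part must be a minor third below concert — transpose each note down.
G5 gives E5
A4 gives F#4
Db4 gives Bb3
C5 gives A4

E5 F#4 Bb3 A4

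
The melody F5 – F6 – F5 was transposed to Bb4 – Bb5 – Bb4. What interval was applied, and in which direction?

down a perfect fifth

Take the first pair: F5 → Bb4. F to B spans 5 letter names, so the interval is some kind of fifth.
Bb4 to F5 is 7 semitones, which makes it a perfect fifth; the second version is lower, so the direction is down.
Checking another pair — F5 → Bb4 — gives the same interval.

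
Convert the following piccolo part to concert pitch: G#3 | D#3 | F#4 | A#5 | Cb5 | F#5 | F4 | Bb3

G#4 D#4 F#5 A#6 Cb6 F#6 F5 Bb4

Written C4 on the piccolo sounds as C5, a perfect octave higher; apply that shift to every note.
G#3 -> G#4
D#3 -> D#4
F#4 -> F#5
A#5 -> A#6
Cb5 -> Cb6
F#5 -> F#6
F4 -> F5
Bb3 -> Bb4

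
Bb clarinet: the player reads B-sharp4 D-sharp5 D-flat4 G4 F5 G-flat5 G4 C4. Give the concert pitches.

Written C4 on the Bb clarinet sounds as Bb3, a major second lower; apply that shift to every note.
B#4 to A#4
D#5 to C#5
Db4 to Cb4
G4 to F4
F5 to Eb5
Gb5 to Fb5
G4 to F4
C4 to Bb3

A#4 C#5 Cb4 F4 Eb5 Fb5 F4 Bb3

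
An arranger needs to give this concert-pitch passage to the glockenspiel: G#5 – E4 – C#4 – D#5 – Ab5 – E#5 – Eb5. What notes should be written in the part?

Written C4 sounds as C6 on the glockenspiel, so concert pitches are written a perfect fifteenth down.
G#5 becomes G#3
E4 becomes E2
C#4 becomes C#2
D#5 becomes D#3
Ab5 becomes Ab3
E#5 becomes E#3
Eb5 becomes Eb3

G#3 E2 C#2 D#3 Ab3 E#3 Eb3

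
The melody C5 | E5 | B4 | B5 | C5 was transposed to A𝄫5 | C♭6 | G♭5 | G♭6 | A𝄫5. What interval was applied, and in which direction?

up a diminished sixth

Take the first pair: C5 → Abb5. C to A spans 6 letter names, so the interval is some kind of sixth.
C5 to Abb5 is 7 semitones, which makes it a diminished sixth; the second version is higher, so the direction is up.
Checking another pair — C5 → Abb5 — gives the same interval.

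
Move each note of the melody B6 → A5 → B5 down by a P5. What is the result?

E6 D5 E5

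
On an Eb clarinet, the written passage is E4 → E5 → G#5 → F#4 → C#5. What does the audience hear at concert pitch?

The Eb clarinet sounds a minor third above written, so transpose each written note up a minor third.
E4 gives G4
E5 gives G5
G#5 gives B5
F#4 gives A4
C#5 gives E5

G4 G5 B5 A4 E5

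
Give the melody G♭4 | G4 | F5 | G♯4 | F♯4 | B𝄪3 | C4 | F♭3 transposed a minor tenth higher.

Bbb5 Bb5 Ab6 B5 A5 D##5 Eb5 Abb4

Gb4 → Bbb5
G4 → Bb5
F5 → Ab6
G#4 → B5
F#4 → A5
B##3 → D##5
C4 → Eb5
Fb3 → Abb4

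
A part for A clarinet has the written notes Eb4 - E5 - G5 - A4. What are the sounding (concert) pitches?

The A clarinet sounds a minor third below written, so transpose each written note down a minor third.
Eb4 becomes C4
E5 becomes C#5
G5 becomes E5
A4 becomes F#4

C4 C#5 E5 F#4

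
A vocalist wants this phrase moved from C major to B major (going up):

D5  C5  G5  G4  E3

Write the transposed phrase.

C#6 B5 F#6 F#5 D#4

From C up to B is a major seventh; apply that to each pitch.
D5 -> C#6
C5 -> B5
G5 -> F#6
G4 -> F#5
E3 -> D#4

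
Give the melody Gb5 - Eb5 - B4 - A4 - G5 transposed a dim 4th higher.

Gb5: a fourth up reaches C, and 4 semitones makes it Cbb6.
A diminished fourth up from Eb5 gives Abb5.
B4: a fourth up reaches E, and 4 semitones makes it Eb5.
A4 up a diminished fourth is Db5.
G5: a fourth up reaches C, and 4 semitones makes it Cb6.

Cbb6 Abb5 Eb5 Db5 Cb6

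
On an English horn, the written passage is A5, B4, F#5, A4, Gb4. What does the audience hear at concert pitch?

Written C4 on the English horn sounds as F3, a perfect fifth lower; apply that shift to every note.
A5 becomes D5
B4 becomes E4
F#5 becomes B4
A4 becomes D4
Gb4 becomes Cb4

D5 E4 B4 D4 Cb4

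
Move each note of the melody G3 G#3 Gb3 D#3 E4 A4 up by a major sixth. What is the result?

E4 E#4 Eb4 B#3 C#5 F#5

G3 → E4
G#3 → E#4
Gb3 → Eb4
D#3 → B#3
E4 → C#5
A4 → F#5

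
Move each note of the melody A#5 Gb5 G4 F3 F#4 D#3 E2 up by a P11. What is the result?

A#5 gives D#7
Gb5 gives Cb7
G4 gives C6
F3 gives Bb4
F#4 gives B5
D#3 gives G#4
E2 gives A3

D#7 Cb7 C6 Bb4 B5 G#4 A3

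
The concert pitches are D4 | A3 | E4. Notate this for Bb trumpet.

The Bb trumpet sounds a major second below written, so the written part must be a major second above concert — transpose each note up.
D4 gives E4
A3 gives B3
E4 gives F#4

E4 B3 F#4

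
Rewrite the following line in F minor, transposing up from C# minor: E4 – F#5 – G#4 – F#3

Ab4 Bb5 C5 Bb3

C# minor to F minor up is a diminished fourth, so every note moves up by that interval.
E4 to Ab4
F#5 to Bb5
G#4 to C5
F#3 to Bb3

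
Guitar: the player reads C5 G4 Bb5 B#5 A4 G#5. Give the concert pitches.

The guitar sounds a perfect octave below written, so transpose each written note down a perfect octave.
C5 gives C4
G4 gives G3
Bb5 gives Bb4
B#5 gives B#4
A4 gives A3
G#5 gives G#4

C4 G3 Bb4 B#4 A3 G#4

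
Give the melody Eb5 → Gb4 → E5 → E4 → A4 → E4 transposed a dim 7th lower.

F#4 A3 F##4 F##3 B#3 F##3

Eb5 to F#4
Gb4 to A3
E5 to F##4
E4 to F##3
A4 to B#3
E4 to F##3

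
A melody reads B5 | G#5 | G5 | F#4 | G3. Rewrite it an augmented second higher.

C##6 A##5 A#5 G##4 A#3

B5: a second up reaches C, and 3 semitones makes it C##6.
G#5 up an augmented second is A##5.
G5: a second up reaches A, and 3 semitones makes it A#5.
F#4: a second up reaches G, and 3 semitones makes it G##4.
An augmented second up from G3 gives A#3.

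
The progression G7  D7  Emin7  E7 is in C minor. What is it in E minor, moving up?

C minor up to E minor is a major third; each chord root moves by that interval while the quality stays the same.
G7: root G up a major third → B, giving B7.
D7: root D up a major third → F#, giving F#7.
Emin7: root E up a major third → G#, giving G#min7.
E7: root E up a major third → G#, giving G#7.

B7 F#7 G#min7 G#7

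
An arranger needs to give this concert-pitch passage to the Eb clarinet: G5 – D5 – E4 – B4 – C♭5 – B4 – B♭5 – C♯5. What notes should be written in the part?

E5 B4 C#4 G#4 Ab4 G#4 G5 A#4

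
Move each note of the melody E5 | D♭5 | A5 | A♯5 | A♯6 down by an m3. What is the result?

C#5 Bb4 F#5 F##5 F##6

E5 down a minor third is C#5.
Db5: a third down reaches B, and 3 semitones makes it Bb4.
A5: a third down reaches F, and 3 semitones makes it F#5.
A#5 down a minor third is F##5.
A minor third down from A#6 gives F##6.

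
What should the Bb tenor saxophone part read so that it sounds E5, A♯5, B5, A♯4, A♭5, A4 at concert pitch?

The Bb tenor saxophone sounds a major ninth below written, so the written part must be a major ninth above concert — transpose each note up.
E5 to F#6
A#5 to B#6
B5 to C#7
A#4 to B#5
Ab5 to Bb6
A4 to B5

F#6 B#6 C#7 B#5 Bb6 B5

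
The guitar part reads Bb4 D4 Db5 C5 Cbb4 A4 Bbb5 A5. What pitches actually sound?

Bb3 D3 Db4 C4 Cbb3 A3 Bbb4 A4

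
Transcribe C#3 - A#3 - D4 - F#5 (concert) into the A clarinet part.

E3 C#4 F4 A5

The A clarinet sounds a minor third below written, so the written part must be a minor third above concert — transpose each note up.
C#3 -> E3
A#3 -> C#4
D4 -> F4
F#5 -> A5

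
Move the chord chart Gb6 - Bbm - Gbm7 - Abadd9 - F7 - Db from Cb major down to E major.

B6 D#m Bm7 C#add9 A#7 F#

Cb major down to E major is a diminished sixth; each chord root moves by that interval while the quality stays the same.
Gb6: root Gb down a diminished sixth → B, giving B6.
Bbm: root Bb down a diminished sixth → D#, giving D#m.
Gbm7: root Gb down a diminished sixth → B, giving Bm7.
Abadd9: root Ab down a diminished sixth → C#, giving C#add9.
F7: root F down a diminished sixth → A#, giving A#7.
Db: root Db down a diminished sixth → F#, giving F#.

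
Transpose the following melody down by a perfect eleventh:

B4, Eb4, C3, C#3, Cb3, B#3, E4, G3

F#3 Bb2 G1 G#1 Gb1 F##2 B2 D2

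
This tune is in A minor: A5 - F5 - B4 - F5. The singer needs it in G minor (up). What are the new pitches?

G6 Eb6 A5 Eb6

A minor to G minor up is a minor seventh, so every note moves up by that interval.
A5 to G6
F5 to Eb6
B4 to A5
F5 to Eb6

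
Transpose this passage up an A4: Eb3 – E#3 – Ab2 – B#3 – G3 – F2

Eb3 becomes A3
E#3 becomes A##3
Ab2 becomes D3
B#3 becomes E##4
G3 becomes C#4
F2 becomes B2

A3 A##3 D3 E##4 C#4 B2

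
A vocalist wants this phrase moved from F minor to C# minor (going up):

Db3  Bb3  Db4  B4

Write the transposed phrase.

F minor to C# minor up is an augmented fifth, so every note moves up by that interval.
Db3 becomes A3
Bb3 becomes F#4
Db4 becomes A4
B4 becomes F##5

A3 F#4 A4 F##5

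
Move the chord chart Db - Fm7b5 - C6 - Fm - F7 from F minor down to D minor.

F minor down to D minor is a minor third; each chord root moves by that interval while the quality stays the same.
Db: root Db down a minor third → Bb, giving Bb.
Fm7b5: root F down a minor third → D, giving Dm7b5.
C6: root C down a minor third → A, giving A6.
Fm: root F down a minor third → D, giving Dm.
F7: root F down a minor third → D, giving D7.

Bb Dm7b5 A6 Dm D7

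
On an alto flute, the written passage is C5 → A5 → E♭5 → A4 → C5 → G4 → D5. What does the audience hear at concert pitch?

G4 E5 Bb4 E4 G4 D4 A4

Written C4 on the alto flute sounds as G3, a perfect fourth lower; apply that shift to every note.
C5 becomes G4
A5 becomes E5
Eb5 becomes Bb4
A4 becomes E4
C5 becomes G4
G4 becomes D4
D5 becomes A4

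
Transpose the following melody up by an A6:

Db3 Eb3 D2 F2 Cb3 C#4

B3 C#4 B#2 D#3 A3 A##4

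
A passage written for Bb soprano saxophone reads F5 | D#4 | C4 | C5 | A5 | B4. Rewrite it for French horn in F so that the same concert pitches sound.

Bb5 G#4 F4 F5 D6 E5

First find concert pitch: the Bb soprano saxophone sounds a major second below written, so F5 D#4 C4 C5 A5 B4 sounds Eb5 C#4 Bb3 Bb4 G5 A4.
Then write for French horn in F: it sounds a perfect fifth below written, so the part must be a perfect fifth above concert.
Eb5 → Bb5
C#4 → G#4
Bb3 → F4
Bb4 → F5
G5 → D6
A4 → E5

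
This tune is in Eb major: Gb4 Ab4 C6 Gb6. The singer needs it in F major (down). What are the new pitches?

Eb major to F major down is a minor seventh, so every note moves down by that interval.
Gb4 becomes Ab3
Ab4 becomes Bb3
C6 becomes D5
Gb6 becomes Ab5

Ab3 Bb3 D5 Ab5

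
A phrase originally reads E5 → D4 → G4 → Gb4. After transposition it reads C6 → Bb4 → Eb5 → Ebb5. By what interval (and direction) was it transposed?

Take the first pair: E5 → C6. E to C spans 6 letter names, so the interval is some kind of sixth.
E5 to C6 is 8 semitones, which makes it a minor sixth; the second version is higher, so the direction is up.
Checking another pair — Gb4 → Ebb5 — gives the same interval.

up a minor sixth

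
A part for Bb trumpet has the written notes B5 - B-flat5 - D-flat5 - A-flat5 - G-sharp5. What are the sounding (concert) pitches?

Written C4 on the Bb trumpet sounds as Bb3, a major second lower; apply that shift to every note.
B5 → A5
Bb5 → Ab5
Db5 → Cb5
Ab5 → Gb5
G#5 → F#5

A5 Ab5 Cb5 Gb5 F#5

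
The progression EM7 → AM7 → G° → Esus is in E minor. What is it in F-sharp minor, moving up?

F#M7 BM7 A° F#sus

E minor up to F-sharp minor is a major second; each chord root moves by that interval while the quality stays the same.
EM7: root E up a major second → F#, giving F#M7.
AM7: root A up a major second → B, giving BM7.
G°: root G up a major second → A, giving A°.
Esus: root E up a major second → F#, giving F#sus.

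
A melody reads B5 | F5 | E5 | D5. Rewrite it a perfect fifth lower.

E5 Bb4 A4 G4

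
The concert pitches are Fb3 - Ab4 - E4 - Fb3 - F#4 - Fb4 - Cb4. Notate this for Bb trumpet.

Gb3 Bb4 F#4 Gb3 G#4 Gb4 Db4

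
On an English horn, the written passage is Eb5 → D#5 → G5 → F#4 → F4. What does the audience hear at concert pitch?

Ab4 G#4 C5 B3 Bb3

Written C4 on the English horn sounds as F3, a perfect fifth lower; apply that shift to every note.
Eb5 -> Ab4
D#5 -> G#4
G5 -> C5
F#4 -> B3
F4 -> Bb3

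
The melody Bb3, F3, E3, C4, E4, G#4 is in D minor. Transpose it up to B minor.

G4 D4 C#4 A4 C#5 E#5

From D up to B is a major sixth; apply that to each pitch.
Bb3 → G4
F3 → D4
E3 → C#4
C4 → A4
E4 → C#5
G#4 → E#5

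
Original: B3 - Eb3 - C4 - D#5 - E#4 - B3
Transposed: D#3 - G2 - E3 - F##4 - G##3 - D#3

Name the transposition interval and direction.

down a minor sixth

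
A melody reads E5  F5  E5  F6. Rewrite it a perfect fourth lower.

B4 C5 B4 C6

E5 down a perfect fourth is B4.
F5 down a perfect fourth is C5.
E5: a fourth down reaches B, and 5 semitones makes it B4.
F6 down a perfect fourth is C6.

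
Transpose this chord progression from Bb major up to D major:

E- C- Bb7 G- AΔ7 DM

G#- E- D7 B- C#Δ7 F#M

Bb major up to D major is a major third; each chord root moves by that interval while the quality stays the same.
E-: root E up a major third → G#, giving G#-.
C-: root C up a major third → E, giving E-.
Bb7: root Bb up a major third → D, giving D7.
G-: root G up a major third → B, giving B-.
AΔ7: root A up a major third → C#, giving C#Δ7.
DM: root D up a major third → F#, giving F#M.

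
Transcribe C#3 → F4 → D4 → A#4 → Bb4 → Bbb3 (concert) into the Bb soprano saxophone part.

The Bb soprano saxophone sounds a major second below written, so the written part must be a major second above concert — transpose each note up.
C#3 -> D#3
F4 -> G4
D4 -> E4
A#4 -> B#4
Bb4 -> C5
Bbb3 -> Cb4

D#3 G4 E4 B#4 C5 Cb4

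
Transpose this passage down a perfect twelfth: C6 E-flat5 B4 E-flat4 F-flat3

F4 Ab3 E3 Ab2 Bbb1

C6 to F4
Eb5 to Ab3
B4 to E3
Eb4 to Ab2
Fb3 to Bbb1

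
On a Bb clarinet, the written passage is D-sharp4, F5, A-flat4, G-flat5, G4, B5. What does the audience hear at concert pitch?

C#4 Eb5 Gb4 Fb5 F4 A5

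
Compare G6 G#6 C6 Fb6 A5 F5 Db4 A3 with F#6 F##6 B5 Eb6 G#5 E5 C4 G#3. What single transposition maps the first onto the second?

down a minor second

Take the first pair: G6 → F#6. G to F spans 2 letter names, so the interval is some kind of second.
F#6 to G6 is 1 semitone, which makes it a minor second; the second version is lower, so the direction is down.
Checking another pair — A3 → G#3 — gives the same interval.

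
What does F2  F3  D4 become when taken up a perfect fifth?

F2: a fifth up reaches C, and 7 semitones makes it C3.
A perfect fifth up from F3 gives C4.
D4 up a perfect fifth is A4.

C3 C4 A4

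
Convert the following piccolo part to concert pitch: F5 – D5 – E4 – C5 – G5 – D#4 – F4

F6 D6 E5 C6 G6 D#5 F5

Written C4 on the piccolo sounds as C5, a perfect octave higher; apply that shift to every note.
F5 -> F6
D5 -> D6
E4 -> E5
C5 -> C6
G5 -> G6
D#4 -> D#5
F4 -> F5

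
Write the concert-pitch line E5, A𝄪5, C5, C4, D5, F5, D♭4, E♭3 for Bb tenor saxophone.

F#6 B##6 D6 D5 E6 G6 Eb5 F4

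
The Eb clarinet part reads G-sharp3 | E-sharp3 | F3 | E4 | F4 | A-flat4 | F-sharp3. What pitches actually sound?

Written C4 on the Eb clarinet sounds as Eb4, a minor third higher; apply that shift to every note.
G#3 gives B3
E#3 gives G#3
F3 gives Ab3
E4 gives G4
F4 gives Ab4
Ab4 gives Cb5
F#3 gives A3

B3 G#3 Ab3 G4 Ab4 Cb5 A3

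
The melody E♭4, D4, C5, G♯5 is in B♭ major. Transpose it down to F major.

Bb3 A3 G4 D#5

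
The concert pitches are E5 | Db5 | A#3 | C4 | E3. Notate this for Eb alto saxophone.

Written C4 sounds as Eb3 on the Eb alto saxophone, so concert pitches are written a major sixth up.
E5 becomes C#6
Db5 becomes Bb5
A#3 becomes F##4
C4 becomes A4
E3 becomes C#4

C#6 Bb5 F##4 A4 C#4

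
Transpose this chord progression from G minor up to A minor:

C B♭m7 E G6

G minor up to A minor is a major second; each chord root moves by that interval while the quality stays the same.
C: root C up a major second → D, giving D.
B♭m7: root B♭ up a major second → C, giving Cm7.
E: root E up a major second → F#, giving F#.
G6: root G up a major second → A, giving A6.

D Cm7 F# A6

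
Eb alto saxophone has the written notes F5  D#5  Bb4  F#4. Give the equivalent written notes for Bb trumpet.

Bb4 G#4 Eb4 B3

First find concert pitch: the Eb alto saxophone sounds a major sixth below written, so F5 D#5 Bb4 F#4 sounds Ab4 F#4 Db4 A3.
Then write for Bb trumpet: it sounds a major second below written, so the part must be a major second above concert.
Ab4 → Bb4
F#4 → G#4
Db4 → Eb4
A3 → B3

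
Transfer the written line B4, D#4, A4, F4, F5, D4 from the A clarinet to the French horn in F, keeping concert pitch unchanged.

D#5 F##4 C#5 A4 A5 F#4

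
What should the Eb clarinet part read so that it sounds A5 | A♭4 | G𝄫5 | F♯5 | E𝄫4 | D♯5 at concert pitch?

Written C4 sounds as Eb4 on the Eb clarinet, so concert pitches are written a minor third down.
A5 becomes F#5
Ab4 becomes F4
Gbb5 becomes Ebb5
F#5 becomes D#5
Ebb4 becomes Cb4
D#5 becomes B#4

F#5 F4 Ebb5 D#5 Cb4 B#4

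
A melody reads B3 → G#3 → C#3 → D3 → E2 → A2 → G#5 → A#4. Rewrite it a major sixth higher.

G#4 E#4 A#3 B3 C#3 F#3 E#6 F##5

B3 up a major sixth is G#4.
G#3 up a major sixth is E#4.
C#3: a sixth up reaches A, and 9 semitones makes it A#3.
D3: a sixth up reaches B, and 9 semitones makes it B3.
E2 up a major sixth is C#3.
A2: a sixth up reaches F, and 9 semitones makes it F#3.
G#5: a sixth up reaches E, and 9 semitones makes it E#6.
A major sixth up from A#4 gives F##5.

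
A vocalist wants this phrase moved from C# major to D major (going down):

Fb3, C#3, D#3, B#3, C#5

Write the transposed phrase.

Gbb2 D2 E2 C#3 D4

From C# down to D is a major seventh; apply that to each pitch.
Fb3 becomes Gbb2
C#3 becomes D2
D#3 becomes E2
B#3 becomes C#3
C#5 becomes D4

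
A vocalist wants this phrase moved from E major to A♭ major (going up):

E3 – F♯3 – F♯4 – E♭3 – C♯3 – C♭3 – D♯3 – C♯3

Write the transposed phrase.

E major to A♭ major up is a diminished fourth, so every note moves up by that interval.
E3 -> Ab3
F#3 -> Bb3
F#4 -> Bb4
Eb3 -> Abb3
C#3 -> F3
Cb3 -> Fbb3
D#3 -> G3
C#3 -> F3

Ab3 Bb3 Bb4 Abb3 F3 Fbb3 G3 F3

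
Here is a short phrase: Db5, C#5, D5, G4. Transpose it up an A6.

B5 A##5 B#5 E#5

Db5: a sixth up reaches B, and 10 semitones makes it B5.
An augmented sixth up from C#5 gives A##5.
An augmented sixth up from D5 gives B#5.
An augmented sixth up from G4 gives E#5.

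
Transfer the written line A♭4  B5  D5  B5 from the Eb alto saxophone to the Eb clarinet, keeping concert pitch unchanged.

Ab3 B4 D4 B4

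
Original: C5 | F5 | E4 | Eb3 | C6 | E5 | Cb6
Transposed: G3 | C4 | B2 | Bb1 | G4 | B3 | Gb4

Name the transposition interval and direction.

Take the first pair: C5 → G3. C to G spans 11 letter names, so the interval is some kind of eleventh.
G3 to C5 is 17 semitones, which makes it a perfect eleventh; the second version is lower, so the direction is down.
Checking another pair — Cb6 → Gb4 — gives the same interval.

down a perfect eleventh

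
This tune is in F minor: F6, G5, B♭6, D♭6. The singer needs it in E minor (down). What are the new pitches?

From F down to E is a minor second; apply that to each pitch.
F6 becomes E6
G5 becomes F#5
Bb6 becomes A6
Db6 becomes C6

E6 F#5 A6 C6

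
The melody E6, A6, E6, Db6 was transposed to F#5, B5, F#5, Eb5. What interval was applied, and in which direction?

down a minor seventh

From E6 to F#5 is 7 letter names — a seventh of some quality.
F#5 to E6 is 10 semitones, which makes it a minor seventh; the second version is lower, so the direction is down.
Checking another pair — Db6 → Eb5 — gives the same interval.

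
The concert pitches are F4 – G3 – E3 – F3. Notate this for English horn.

C5 D4 B3 C4

The English horn sounds a perfect fifth below written, so the written part must be a perfect fifth above concert — transpose each note up.
F4 gives C5
G3 gives D4
E3 gives B3
F3 gives C4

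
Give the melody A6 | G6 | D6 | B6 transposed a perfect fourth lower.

E6 D6 A5 F#6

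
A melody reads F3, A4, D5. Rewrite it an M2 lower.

Eb3 G4 C5

A major second down from F3 gives Eb3.
A4 down a major second is G4.
D5: a second down reaches C, and 2 semitones makes it C5.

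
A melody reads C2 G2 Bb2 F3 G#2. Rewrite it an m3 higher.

C2 → Eb2
G2 → Bb2
Bb2 → Db3
F3 → Ab3
G#2 → B2

Eb2 Bb2 Db3 Ab3 B2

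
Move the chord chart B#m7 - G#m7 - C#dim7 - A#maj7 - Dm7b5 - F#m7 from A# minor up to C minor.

Dm7 Bbm7 Ebdim7 Cmaj7 Fbm7b5 Abm7

A# minor up to C minor is a diminished third; each chord root moves by that interval while the quality stays the same.
B#m7: root B# up a diminished third → D, giving Dm7.
G#m7: root G# up a diminished third → Bb, giving Bbm7.
C#dim7: root C# up a diminished third → Eb, giving Ebdim7.
A#maj7: root A# up a diminished third → C, giving Cmaj7.
Dm7b5: root D up a diminished third → Fb, giving Fbm7b5.
F#m7: root F# up a diminished third → Ab, giving Abm7.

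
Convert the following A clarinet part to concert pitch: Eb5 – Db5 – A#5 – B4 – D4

C5 Bb4 F##5 G#4 B3

The A clarinet sounds a minor third below written, so transpose each written note down a minor third.
Eb5 to C5
Db5 to Bb4
A#5 to F##5
B4 to G#4
D4 to B3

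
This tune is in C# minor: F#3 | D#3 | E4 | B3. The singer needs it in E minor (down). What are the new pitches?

C# minor to E minor down is a major sixth, so every note moves down by that interval.
F#3 becomes A2
D#3 becomes F#2
E4 becomes G3
B3 becomes D3

A2 F#2 G3 D3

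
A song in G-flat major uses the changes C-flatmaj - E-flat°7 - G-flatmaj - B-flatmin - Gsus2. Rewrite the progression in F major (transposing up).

Bbmaj D°7 Fmaj Amin F#sus2

G-flat major up to F major is a major seventh; each chord root moves by that interval while the quality stays the same.
C-flatmaj: root C-flat up a major seventh → Bb, giving Bbmaj.
E-flat°7: root E-flat up a major seventh → D, giving D°7.
G-flatmaj: root G-flat up a major seventh → F, giving Fmaj.
B-flatmin: root B-flat up a major seventh → A, giving Amin.
Gsus2: root G up a major seventh → F#, giving F#sus2.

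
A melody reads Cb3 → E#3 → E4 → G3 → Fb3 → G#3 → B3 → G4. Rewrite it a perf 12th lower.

Fb1 A#1 A2 C2 Bbb1 C#2 E2 C3

Cb3 gives Fb1
E#3 gives A#1
E4 gives A2
G3 gives C2
Fb3 gives Bbb1
G#3 gives C#2
B3 gives E2
G4 gives C3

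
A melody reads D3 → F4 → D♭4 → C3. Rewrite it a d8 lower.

D#2 F#3 D3 C#2

D3 to D#2
F4 to F#3
Db4 to D3
C3 to C#2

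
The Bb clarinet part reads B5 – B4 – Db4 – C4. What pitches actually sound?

A5 A4 Cb4 Bb3

Written C4 on the Bb clarinet sounds as Bb3, a major second lower; apply that shift to every note.
B5 gives A5
B4 gives A4
Db4 gives Cb4
C4 gives Bb3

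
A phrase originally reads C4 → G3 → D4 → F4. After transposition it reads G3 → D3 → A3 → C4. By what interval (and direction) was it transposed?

Take the first pair: C4 → G3. C to G spans 4 letter names, so the interval is some kind of fourth.
G3 to C4 is 5 semitones, which makes it a perfect fourth; the second version is lower, so the direction is down.
Checking another pair — F4 → C4 — gives the same interval.

down a perfect fourth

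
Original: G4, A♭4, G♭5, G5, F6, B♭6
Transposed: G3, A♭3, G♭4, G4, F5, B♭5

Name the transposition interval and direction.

Take the first pair: G4 → G3. G to G spans 8 letter names, so the interval is some kind of octave.
G3 to G4 is 12 semitones, which makes it a perfect octave; the second version is lower, so the direction is down.
Checking another pair — Bb6 → Bb5 — gives the same interval.

down a perfect octave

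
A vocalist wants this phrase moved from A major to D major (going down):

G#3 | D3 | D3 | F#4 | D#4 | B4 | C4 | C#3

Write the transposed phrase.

C#3 G2 G2 B3 G#3 E4 F3 F#2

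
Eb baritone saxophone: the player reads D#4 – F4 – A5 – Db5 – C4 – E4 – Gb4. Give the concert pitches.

Written C4 on the Eb baritone saxophone sounds as Eb2, a major thirteenth lower; apply that shift to every note.
D#4 gives F#2
F4 gives Ab2
A5 gives C4
Db5 gives Fb3
C4 gives Eb2
E4 gives G2
Gb4 gives Bbb2

F#2 Ab2 C4 Fb3 Eb2 G2 Bbb2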